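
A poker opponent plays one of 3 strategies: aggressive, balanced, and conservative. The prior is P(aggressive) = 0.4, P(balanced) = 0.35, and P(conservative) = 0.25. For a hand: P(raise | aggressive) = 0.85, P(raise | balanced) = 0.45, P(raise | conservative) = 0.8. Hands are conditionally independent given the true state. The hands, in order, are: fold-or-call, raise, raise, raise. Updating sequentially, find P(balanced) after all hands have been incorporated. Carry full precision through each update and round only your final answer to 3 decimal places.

0.219

After 'fold-or-call': normaliser = 0.15·0.4000 + 0.55·0.3500 + 0.2·0.2500; P(aggressive) ≈ 0.1983, P(balanced) ≈ 0.6364, P(conservative) ≈ 0.1653
After 'raise': normaliser = 0.85·0.1983 + 0.45·0.6364 + 0.8·0.1653; P(aggressive) ≈ 0.2871, P(balanced) ≈ 0.4877, P(conservative) ≈ 0.2252
After 'raise': normaliser = 0.85·0.2871 + 0.45·0.4877 + 0.8·0.2252; P(aggressive) ≈ 0.3792, P(balanced) ≈ 0.3410, P(conservative) ≈ 0.2799
After 'raise': normaliser = 0.85·0.3792 + 0.45·0.3410 + 0.8·0.2799; P(aggressive) ≈ 0.4607, P(balanced) ≈ 0.2193, P(conservative) ≈ 0.3200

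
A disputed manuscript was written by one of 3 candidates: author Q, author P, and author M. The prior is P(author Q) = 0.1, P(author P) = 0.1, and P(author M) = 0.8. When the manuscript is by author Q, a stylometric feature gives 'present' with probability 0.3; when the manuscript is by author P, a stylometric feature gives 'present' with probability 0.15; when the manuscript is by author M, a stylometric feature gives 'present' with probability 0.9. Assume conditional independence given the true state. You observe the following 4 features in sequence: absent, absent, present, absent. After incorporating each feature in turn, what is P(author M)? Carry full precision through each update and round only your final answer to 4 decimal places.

After 'absent': normaliser = 0.7·0.1000 + 0.85·0.1000 + 0.1·0.8000; P(author Q) ≈ 0.2979, P(author P) ≈ 0.3617, P(author M) ≈ 0.3404
After 'absent': normaliser = 0.7·0.2979 + 0.85·0.3617 + 0.1·0.3404; P(author Q) ≈ 0.3791, P(author P) ≈ 0.5590, P(author M) ≈ 0.0619
After 'present': normaliser = 0.3·0.3791 + 0.15·0.5590 + 0.9·0.0619; P(author Q) ≈ 0.4490, P(author P) ≈ 0.3310, P(author M) ≈ 0.2199
After 'absent': normaliser = 0.7·0.4490 + 0.85·0.3310 + 0.1·0.2199; P(author Q) ≈ 0.5089, P(author P) ≈ 0.4555, P(author M) ≈ 0.0356

0.0356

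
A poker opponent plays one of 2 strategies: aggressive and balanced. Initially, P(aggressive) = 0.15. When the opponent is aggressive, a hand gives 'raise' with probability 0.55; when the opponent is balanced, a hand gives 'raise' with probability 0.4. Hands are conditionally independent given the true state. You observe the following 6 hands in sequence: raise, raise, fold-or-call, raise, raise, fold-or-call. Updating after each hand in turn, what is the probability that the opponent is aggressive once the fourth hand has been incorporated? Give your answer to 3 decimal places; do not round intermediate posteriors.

0.256

After 'raise': P(aggressive) = 0.55·0.1500 / (0.55·0.1500 + 0.4·0.8500) ≈ 0.1953
After 'raise': P(aggressive) = 0.55·0.1953 / (0.55·0.1953 + 0.4·0.8047) ≈ 0.2502
After 'fold-or-call': P(aggressive) = 0.45·0.2502 / (0.45·0.2502 + 0.6·0.7498) ≈ 0.2001
After 'raise': P(aggressive) = 0.55·0.2001 / (0.55·0.2001 + 0.4·0.7999) ≈ 0.2560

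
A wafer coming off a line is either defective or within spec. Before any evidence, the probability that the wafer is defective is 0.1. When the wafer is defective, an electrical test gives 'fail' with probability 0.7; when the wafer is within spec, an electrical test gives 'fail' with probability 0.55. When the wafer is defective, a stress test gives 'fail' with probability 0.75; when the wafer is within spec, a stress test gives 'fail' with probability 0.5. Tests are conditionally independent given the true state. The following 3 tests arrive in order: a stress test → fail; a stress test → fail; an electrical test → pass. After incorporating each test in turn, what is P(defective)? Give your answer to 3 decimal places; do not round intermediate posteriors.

After a stress test='fail': P(defective) = 0.75·0.1000 / (0.75·0.1000 + 0.5·0.9000) ≈ 0.1429
After a stress test='fail': P(defective) = 0.75·0.1429 / (0.75·0.1429 + 0.5·0.8571) ≈ 0.2000
After an electrical test='pass': P(defective) = 0.3·0.2000 / (0.3·0.2000 + 0.45·0.8000) ≈ 0.1429

0.143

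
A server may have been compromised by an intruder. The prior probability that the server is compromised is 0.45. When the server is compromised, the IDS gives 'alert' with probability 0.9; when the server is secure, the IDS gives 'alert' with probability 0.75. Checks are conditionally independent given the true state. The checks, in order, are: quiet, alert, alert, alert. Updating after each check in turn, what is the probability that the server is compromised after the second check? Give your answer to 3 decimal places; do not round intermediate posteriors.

0.282

Each posterior becomes the prior for the next update.
After 'quiet': P(compromised) = 0.1·0.4500 / (0.1·0.4500 + 0.25·0.5500) ≈ 0.2466
After 'alert': P(compromised) = 0.9·0.2466 / (0.9·0.2466 + 0.75·0.7534) ≈ 0.2820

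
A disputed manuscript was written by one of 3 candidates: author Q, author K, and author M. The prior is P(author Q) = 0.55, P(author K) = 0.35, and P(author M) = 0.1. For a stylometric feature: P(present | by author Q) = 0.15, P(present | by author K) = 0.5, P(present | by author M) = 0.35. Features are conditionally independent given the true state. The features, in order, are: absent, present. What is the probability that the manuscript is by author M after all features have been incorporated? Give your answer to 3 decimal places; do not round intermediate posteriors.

Apply Bayes' rule sequentially, carrying P(author M) forward.
After 'absent': normaliser = 0.85·0.5500 + 0.5·0.3500 + 0.65·0.1000; P(author Q) ≈ 0.6608, P(author K) ≈ 0.2473, P(author M) ≈ 0.0919
After 'present': normaliser = 0.15·0.6608 + 0.5·0.2473 + 0.35·0.0919; P(author Q) ≈ 0.3888, P(author K) ≈ 0.4851, P(author M) ≈ 0.1261

0.126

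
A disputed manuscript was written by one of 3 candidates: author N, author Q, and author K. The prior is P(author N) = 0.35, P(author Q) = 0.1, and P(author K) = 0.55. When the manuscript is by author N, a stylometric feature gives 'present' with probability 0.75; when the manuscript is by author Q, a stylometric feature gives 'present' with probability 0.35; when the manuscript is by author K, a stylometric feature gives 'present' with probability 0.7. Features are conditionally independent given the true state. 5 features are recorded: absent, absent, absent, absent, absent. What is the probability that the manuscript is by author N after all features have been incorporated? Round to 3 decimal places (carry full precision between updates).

After 'absent': normaliser = 0.25·0.3500 + 0.65·0.1000 + 0.3·0.5500; P(author N) ≈ 0.2756, P(author Q) ≈ 0.2047, P(author K) ≈ 0.5197
After 'absent': normaliser = 0.25·0.2756 + 0.65·0.2047 + 0.3·0.5197; P(author N) ≈ 0.1925, P(author Q) ≈ 0.3718, P(author K) ≈ 0.4356
After 'absent': normaliser = 0.25·0.1925 + 0.65·0.3718 + 0.3·0.4356; P(author N) ≈ 0.1145, P(author Q) ≈ 0.5748, P(author K) ≈ 0.3108
After 'absent': normaliser = 0.25·0.1145 + 0.65·0.5748 + 0.3·0.3108; P(author N) ≈ 0.0578, P(author Q) ≈ 0.7541, P(author K) ≈ 0.1882
After 'absent': normaliser = 0.25·0.0578 + 0.65·0.7541 + 0.3·0.1882; P(author N) ≈ 0.0257, P(author Q) ≈ 0.8736, P(author K) ≈ 0.1006

0.026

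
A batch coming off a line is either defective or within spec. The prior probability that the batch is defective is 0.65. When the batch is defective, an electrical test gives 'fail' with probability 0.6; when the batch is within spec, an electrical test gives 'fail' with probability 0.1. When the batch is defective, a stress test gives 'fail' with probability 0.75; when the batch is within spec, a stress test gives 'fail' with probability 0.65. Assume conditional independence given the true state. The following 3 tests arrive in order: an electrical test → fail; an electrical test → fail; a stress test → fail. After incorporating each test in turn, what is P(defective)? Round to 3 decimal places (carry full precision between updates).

After an electrical test='fail': P(defective) = 0.6·0.6500 / (0.6·0.6500 + 0.1·0.3500) ≈ 0.9176
After an electrical test='fail': P(defective) = 0.6·0.9176 / (0.6·0.9176 + 0.1·0.0824) ≈ 0.9853
After a stress test='fail': P(defective) = 0.75·0.9853 / (0.75·0.9853 + 0.65·0.0147) ≈ 0.9872

0.987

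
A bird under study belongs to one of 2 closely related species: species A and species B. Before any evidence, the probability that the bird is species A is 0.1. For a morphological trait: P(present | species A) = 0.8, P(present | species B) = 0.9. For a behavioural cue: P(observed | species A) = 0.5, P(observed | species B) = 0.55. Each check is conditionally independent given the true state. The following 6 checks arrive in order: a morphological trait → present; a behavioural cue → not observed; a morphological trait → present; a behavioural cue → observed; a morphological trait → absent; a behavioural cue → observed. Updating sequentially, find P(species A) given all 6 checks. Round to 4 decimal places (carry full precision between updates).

0.1388

After a morphological trait='present': P(species A) = 0.8·0.1000 / (0.8·0.1000 + 0.9·0.9000) ≈ 0.0899
After a behavioural cue='not observed': P(species A) = 0.5·0.0899 / (0.5·0.0899 + 0.45·0.9101) ≈ 0.0989
After a morphological trait='present': P(species A) = 0.8·0.0989 / (0.8·0.0989 + 0.9·0.9011) ≈ 0.0889
After a behavioural cue='observed': P(species A) = 0.5·0.0889 / (0.5·0.0889 + 0.55·0.9111) ≈ 0.0815
After a morphological trait='absent': P(species A) = 0.2·0.0815 / (0.2·0.0815 + 0.1·0.9185) ≈ 0.1506
After a behavioural cue='observed': P(species A) = 0.5·0.1506 / (0.5·0.1506 + 0.55·0.8494) ≈ 0.1388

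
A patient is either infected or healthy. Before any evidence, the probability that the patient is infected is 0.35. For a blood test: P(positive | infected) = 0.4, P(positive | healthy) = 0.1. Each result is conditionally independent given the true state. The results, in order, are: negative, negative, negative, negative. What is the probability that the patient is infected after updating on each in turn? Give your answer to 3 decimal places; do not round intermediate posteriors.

0.096

Apply Bayes' rule sequentially, carrying P(infected) forward.
After 'negative': P(infected) = 0.6·0.3500 / (0.6·0.3500 + 0.9·0.6500) ≈ 0.2642
After 'negative': P(infected) = 0.6·0.2642 / (0.6·0.2642 + 0.9·0.7358) ≈ 0.1931
After 'negative': P(infected) = 0.6·0.1931 / (0.6·0.1931 + 0.9·0.8069) ≈ 0.1376
After 'negative': P(infected) = 0.6·0.1376 / (0.6·0.1376 + 0.9·0.8624) ≈ 0.0961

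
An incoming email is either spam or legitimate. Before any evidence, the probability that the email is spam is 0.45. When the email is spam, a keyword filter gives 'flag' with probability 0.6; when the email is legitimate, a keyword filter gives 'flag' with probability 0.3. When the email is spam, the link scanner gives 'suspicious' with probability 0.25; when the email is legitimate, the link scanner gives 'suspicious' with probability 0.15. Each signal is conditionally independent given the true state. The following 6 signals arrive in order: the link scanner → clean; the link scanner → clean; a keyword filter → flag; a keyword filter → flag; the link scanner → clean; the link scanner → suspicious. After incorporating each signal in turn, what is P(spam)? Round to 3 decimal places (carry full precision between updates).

After the link scanner='clean': P(spam) = 0.75·0.4500 / (0.75·0.4500 + 0.85·0.5500) ≈ 0.4193
After the link scanner='clean': P(spam) = 0.75·0.4193 / (0.75·0.4193 + 0.85·0.5807) ≈ 0.3891
After a keyword filter='flag': P(spam) = 0.6·0.3891 / (0.6·0.3891 + 0.3·0.6109) ≈ 0.5602
After a keyword filter='flag': P(spam) = 0.6·0.5602 / (0.6·0.5602 + 0.3·0.4398) ≈ 0.7181
After the link scanner='clean': P(spam) = 0.75·0.7181 / (0.75·0.7181 + 0.85·0.2819) ≈ 0.6921
After the link scanner='suspicious': P(spam) = 0.25·0.6921 / (0.25·0.6921 + 0.15·0.3079) ≈ 0.7893

0.789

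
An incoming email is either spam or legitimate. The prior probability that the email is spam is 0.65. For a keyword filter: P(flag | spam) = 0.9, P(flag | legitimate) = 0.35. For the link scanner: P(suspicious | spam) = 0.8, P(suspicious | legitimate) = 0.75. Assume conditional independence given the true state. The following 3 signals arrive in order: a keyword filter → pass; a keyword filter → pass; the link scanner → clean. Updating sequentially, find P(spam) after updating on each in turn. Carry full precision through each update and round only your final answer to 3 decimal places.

0.034

After a keyword filter='pass': P(spam) = 0.1·0.6500 / (0.1·0.6500 + 0.65·0.3500) ≈ 0.2222
After a keyword filter='pass': P(spam) = 0.1·0.2222 / (0.1·0.2222 + 0.65·0.7778) ≈ 0.0421
After the link scanner='clean': P(spam) = 0.2·0.0421 / (0.2·0.0421 + 0.25·0.9579) ≈ 0.0340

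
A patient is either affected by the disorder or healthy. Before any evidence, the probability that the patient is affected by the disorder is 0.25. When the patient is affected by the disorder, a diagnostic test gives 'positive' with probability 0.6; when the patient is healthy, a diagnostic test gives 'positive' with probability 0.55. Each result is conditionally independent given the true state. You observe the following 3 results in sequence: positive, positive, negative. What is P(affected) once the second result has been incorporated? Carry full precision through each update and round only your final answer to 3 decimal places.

After 'positive': P(affected) = 0.6·0.2500 / (0.6·0.2500 + 0.55·0.7500) ≈ 0.2667
After 'positive': P(affected) = 0.6·0.2667 / (0.6·0.2667 + 0.55·0.7333) ≈ 0.2840

0.284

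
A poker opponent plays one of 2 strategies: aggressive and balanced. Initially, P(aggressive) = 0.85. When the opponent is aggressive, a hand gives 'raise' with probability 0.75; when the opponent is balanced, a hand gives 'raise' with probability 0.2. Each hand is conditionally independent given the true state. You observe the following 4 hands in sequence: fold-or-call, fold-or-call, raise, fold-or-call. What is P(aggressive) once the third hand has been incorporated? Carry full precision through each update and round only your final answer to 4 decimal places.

Apply Bayes' rule sequentially, carrying P(aggressive) forward.
After 'fold-or-call': P(aggressive) = 0.25·0.8500 / (0.25·0.8500 + 0.8·0.1500) ≈ 0.6391
After 'fold-or-call': P(aggressive) = 0.25·0.6391 / (0.25·0.6391 + 0.8·0.3609) ≈ 0.3562
After 'raise': P(aggressive) = 0.75·0.3562 / (0.75·0.3562 + 0.2·0.6438) ≈ 0.6748

0.6748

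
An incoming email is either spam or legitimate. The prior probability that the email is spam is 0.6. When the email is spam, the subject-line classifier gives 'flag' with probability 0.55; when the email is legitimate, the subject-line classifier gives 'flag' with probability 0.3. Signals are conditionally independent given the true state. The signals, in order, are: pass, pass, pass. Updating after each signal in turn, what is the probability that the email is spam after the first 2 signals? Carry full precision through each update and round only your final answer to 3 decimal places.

After 'pass': P(spam) = 0.45·0.6000 / (0.45·0.6000 + 0.7·0.4000) ≈ 0.4909
After 'pass': P(spam) = 0.45·0.4909 / (0.45·0.4909 + 0.7·0.5091) ≈ 0.3827

0.383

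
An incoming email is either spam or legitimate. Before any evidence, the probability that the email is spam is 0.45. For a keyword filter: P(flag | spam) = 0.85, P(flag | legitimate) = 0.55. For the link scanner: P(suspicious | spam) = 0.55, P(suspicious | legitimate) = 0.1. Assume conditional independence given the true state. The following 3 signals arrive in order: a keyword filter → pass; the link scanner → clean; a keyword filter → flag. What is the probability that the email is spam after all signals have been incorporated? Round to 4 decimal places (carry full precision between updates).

Each posterior becomes the prior for the next update.
After a keyword filter='pass': P(spam) = 0.15·0.4500 / (0.15·0.4500 + 0.45·0.5500) ≈ 0.2143
After the link scanner='clean': P(spam) = 0.45·0.2143 / (0.45·0.2143 + 0.9·0.7857) ≈ 0.1200
After a keyword filter='flag': P(spam) = 0.85·0.1200 / (0.85·0.1200 + 0.55·0.8800) ≈ 0.1741

0.1741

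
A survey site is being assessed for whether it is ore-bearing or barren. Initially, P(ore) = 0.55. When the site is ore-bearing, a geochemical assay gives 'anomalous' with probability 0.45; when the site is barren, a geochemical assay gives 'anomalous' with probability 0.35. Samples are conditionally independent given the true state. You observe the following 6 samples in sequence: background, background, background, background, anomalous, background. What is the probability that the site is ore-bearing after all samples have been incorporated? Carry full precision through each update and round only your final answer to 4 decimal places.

After 'background': P(ore) = 0.55·0.5500 / (0.55·0.5500 + 0.65·0.4500) ≈ 0.5084
After 'background': P(ore) = 0.55·0.5084 / (0.55·0.5084 + 0.65·0.4916) ≈ 0.4667
After 'background': P(ore) = 0.55·0.4667 / (0.55·0.4667 + 0.65·0.5333) ≈ 0.4254
After 'background': P(ore) = 0.55·0.4254 / (0.55·0.4254 + 0.65·0.5746) ≈ 0.3852
After 'anomalous': P(ore) = 0.45·0.3852 / (0.45·0.3852 + 0.35·0.6148) ≈ 0.4462
After 'background': P(ore) = 0.55·0.4462 / (0.55·0.4462 + 0.65·0.5538) ≈ 0.4053

0.4053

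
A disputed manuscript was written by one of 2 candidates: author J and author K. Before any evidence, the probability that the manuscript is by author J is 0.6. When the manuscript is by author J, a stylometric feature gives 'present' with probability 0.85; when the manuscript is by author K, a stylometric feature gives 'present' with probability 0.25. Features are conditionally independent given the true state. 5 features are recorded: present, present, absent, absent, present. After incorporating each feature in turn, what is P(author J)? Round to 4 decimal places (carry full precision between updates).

After 'present': P(author J) = 0.85·0.6000 / (0.85·0.6000 + 0.25·0.4000) ≈ 0.8361
After 'present': P(author J) = 0.85·0.8361 / (0.85·0.8361 + 0.25·0.1639) ≈ 0.9455
After 'absent': P(author J) = 0.15·0.9455 / (0.15·0.9455 + 0.75·0.0545) ≈ 0.7762
After 'absent': P(author J) = 0.15·0.7762 / (0.15·0.7762 + 0.75·0.2238) ≈ 0.4095
After 'present': P(author J) = 0.85·0.4095 / (0.85·0.4095 + 0.25·0.5905) ≈ 0.7022

0.7022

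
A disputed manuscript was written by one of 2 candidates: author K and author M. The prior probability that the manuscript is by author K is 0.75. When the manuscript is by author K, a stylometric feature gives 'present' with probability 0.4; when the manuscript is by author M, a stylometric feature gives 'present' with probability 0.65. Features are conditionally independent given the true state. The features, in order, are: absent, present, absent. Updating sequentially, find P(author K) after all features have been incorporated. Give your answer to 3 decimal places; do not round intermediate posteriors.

After 'absent': P(author K) = 0.6·0.7500 / (0.6·0.7500 + 0.35·0.2500) ≈ 0.8372
After 'present': P(author K) = 0.4·0.8372 / (0.4·0.8372 + 0.65·0.1628) ≈ 0.7599
After 'absent': P(author K) = 0.6·0.7599 / (0.6·0.7599 + 0.35·0.2401) ≈ 0.8444

0.844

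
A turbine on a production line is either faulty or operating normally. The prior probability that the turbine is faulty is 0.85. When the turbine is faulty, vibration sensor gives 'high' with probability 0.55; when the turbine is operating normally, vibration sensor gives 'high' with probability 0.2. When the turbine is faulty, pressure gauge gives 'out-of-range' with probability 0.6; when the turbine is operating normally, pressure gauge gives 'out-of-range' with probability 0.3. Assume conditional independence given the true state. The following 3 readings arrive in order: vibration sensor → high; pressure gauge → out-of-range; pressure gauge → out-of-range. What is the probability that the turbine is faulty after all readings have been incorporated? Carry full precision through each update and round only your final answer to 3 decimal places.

0.984

Apply Bayes' rule sequentially, carrying P(faulty) forward.
After vibration sensor='high': P(faulty) = 0.55·0.8500 / (0.55·0.8500 + 0.2·0.1500) ≈ 0.9397
After pressure gauge='out-of-range': P(faulty) = 0.6·0.9397 / (0.6·0.9397 + 0.3·0.0603) ≈ 0.9689
After pressure gauge='out-of-range': P(faulty) = 0.6·0.9689 / (0.6·0.9689 + 0.3·0.0311) ≈ 0.9842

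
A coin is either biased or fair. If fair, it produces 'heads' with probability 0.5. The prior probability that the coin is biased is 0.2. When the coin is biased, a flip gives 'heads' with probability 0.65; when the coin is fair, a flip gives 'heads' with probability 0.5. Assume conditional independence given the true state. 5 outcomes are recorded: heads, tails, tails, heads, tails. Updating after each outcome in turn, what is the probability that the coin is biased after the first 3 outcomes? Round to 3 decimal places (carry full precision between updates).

0.137

Each posterior becomes the prior for the next update.
After 'heads': P(biased) = 0.65·0.2000 / (0.65·0.2000 + 0.5·0.8000) ≈ 0.2453
After 'tails': P(biased) = 0.35·0.2453 / (0.35·0.2453 + 0.5·0.7547) ≈ 0.1853
After 'tails': P(biased) = 0.35·0.1853 / (0.35·0.1853 + 0.5·0.8147) ≈ 0.1374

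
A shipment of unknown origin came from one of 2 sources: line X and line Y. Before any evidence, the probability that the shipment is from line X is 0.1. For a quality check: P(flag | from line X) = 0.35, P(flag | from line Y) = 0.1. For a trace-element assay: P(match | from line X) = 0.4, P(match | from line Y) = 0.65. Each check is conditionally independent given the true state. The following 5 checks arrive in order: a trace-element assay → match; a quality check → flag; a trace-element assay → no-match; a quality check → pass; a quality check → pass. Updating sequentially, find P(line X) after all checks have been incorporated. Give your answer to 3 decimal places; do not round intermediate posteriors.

After a trace-element assay='match': P(line X) = 0.4·0.1000 / (0.4·0.1000 + 0.65·0.9000) ≈ 0.0640
After a quality check='flag': P(line X) = 0.35·0.0640 / (0.35·0.0640 + 0.1·0.9360) ≈ 0.1931
After a trace-element assay='no-match': P(line X) = 0.6·0.1931 / (0.6·0.1931 + 0.35·0.8069) ≈ 0.2909
After a quality check='pass': P(line X) = 0.65·0.2909 / (0.65·0.2909 + 0.9·0.7091) ≈ 0.2286
After a quality check='pass': P(line X) = 0.65·0.2286 / (0.65·0.2286 + 0.9·0.7714) ≈ 0.1763

0.176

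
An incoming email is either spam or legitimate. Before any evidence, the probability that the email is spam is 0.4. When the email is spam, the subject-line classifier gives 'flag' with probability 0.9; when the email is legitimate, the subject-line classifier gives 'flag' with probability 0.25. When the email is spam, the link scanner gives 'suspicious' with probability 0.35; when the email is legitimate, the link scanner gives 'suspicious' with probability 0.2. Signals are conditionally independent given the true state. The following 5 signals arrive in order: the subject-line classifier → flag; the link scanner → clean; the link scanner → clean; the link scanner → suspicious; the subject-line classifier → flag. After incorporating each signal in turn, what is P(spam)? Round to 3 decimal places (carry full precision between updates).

After the subject-line classifier='flag': P(spam) = 0.9·0.4000 / (0.9·0.4000 + 0.25·0.6000) ≈ 0.7059
After the link scanner='clean': P(spam) = 0.65·0.7059 / (0.65·0.7059 + 0.8·0.2941) ≈ 0.6610
After the link scanner='clean': P(spam) = 0.65·0.6610 / (0.65·0.6610 + 0.8·0.3390) ≈ 0.6131
After the link scanner='suspicious': P(spam) = 0.35·0.6131 / (0.35·0.6131 + 0.2·0.3869) ≈ 0.7349
After the subject-line classifier='flag': P(spam) = 0.9·0.7349 / (0.9·0.7349 + 0.25·0.2651) ≈ 0.9089

0.909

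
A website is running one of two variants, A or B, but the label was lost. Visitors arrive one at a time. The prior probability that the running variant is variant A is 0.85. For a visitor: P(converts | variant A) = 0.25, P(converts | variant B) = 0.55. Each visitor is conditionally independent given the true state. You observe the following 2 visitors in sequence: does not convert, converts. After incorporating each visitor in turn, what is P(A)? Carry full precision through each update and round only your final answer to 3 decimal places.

After 'does not convert': P(A) = 0.75·0.8500 / (0.75·0.8500 + 0.45·0.1500) ≈ 0.9043
After 'converts': P(A) = 0.25·0.9043 / (0.25·0.9043 + 0.55·0.0957) ≈ 0.8111

0.811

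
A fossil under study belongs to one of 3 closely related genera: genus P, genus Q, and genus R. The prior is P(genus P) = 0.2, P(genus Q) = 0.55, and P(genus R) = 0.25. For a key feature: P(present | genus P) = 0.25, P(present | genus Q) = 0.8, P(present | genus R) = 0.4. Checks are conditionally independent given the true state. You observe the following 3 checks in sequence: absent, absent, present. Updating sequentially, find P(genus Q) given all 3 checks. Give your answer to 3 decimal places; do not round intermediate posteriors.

0.215

Each posterior becomes the prior for the next update.
After 'absent': normaliser = 0.75·0.2000 + 0.2·0.5500 + 0.6·0.2500; P(genus P) ≈ 0.3659, P(genus Q) ≈ 0.2683, P(genus R) ≈ 0.3659
After 'absent': normaliser = 0.75·0.3659 + 0.2·0.2683 + 0.6·0.3659; P(genus P) ≈ 0.5011, P(genus Q) ≈ 0.0980, P(genus R) ≈ 0.4009
After 'present': normaliser = 0.25·0.5011 + 0.8·0.0980 + 0.4·0.4009; P(genus P) ≈ 0.3441, P(genus Q) ≈ 0.2154, P(genus R) ≈ 0.4405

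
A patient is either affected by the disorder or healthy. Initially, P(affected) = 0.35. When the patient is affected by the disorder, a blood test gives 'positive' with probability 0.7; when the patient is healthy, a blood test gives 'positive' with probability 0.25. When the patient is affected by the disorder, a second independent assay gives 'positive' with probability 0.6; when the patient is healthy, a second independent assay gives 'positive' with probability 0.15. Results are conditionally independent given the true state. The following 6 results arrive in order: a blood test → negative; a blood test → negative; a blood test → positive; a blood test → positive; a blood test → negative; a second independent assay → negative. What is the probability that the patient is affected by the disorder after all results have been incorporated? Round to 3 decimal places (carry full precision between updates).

0.113

After a blood test='negative': P(affected) = 0.3·0.3500 / (0.3·0.3500 + 0.75·0.6500) ≈ 0.1772
After a blood test='negative': P(affected) = 0.3·0.1772 / (0.3·0.1772 + 0.75·0.8228) ≈ 0.0793
After a blood test='positive': P(affected) = 0.7·0.0793 / (0.7·0.0793 + 0.25·0.9207) ≈ 0.1943
After a blood test='positive': P(affected) = 0.7·0.1943 / (0.7·0.1943 + 0.25·0.8057) ≈ 0.4031
After a blood test='negative': P(affected) = 0.3·0.4031 / (0.3·0.4031 + 0.75·0.5969) ≈ 0.2127
After a second independent assay='negative': P(affected) = 0.4·0.2127 / (0.4·0.2127 + 0.85·0.7873) ≈ 0.1128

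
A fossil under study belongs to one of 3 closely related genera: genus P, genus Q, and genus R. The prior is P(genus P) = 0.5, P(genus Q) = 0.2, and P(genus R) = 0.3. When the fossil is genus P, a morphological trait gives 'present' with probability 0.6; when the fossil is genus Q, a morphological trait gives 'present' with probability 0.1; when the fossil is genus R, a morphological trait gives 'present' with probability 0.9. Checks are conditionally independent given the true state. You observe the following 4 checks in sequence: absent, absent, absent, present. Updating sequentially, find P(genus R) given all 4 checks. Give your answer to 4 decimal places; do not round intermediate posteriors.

0.0079

After 'absent': normaliser = 0.4·0.5000 + 0.9·0.2000 + 0.1·0.3000; P(genus P) ≈ 0.4878, P(genus Q) ≈ 0.4390, P(genus R) ≈ 0.0732
After 'absent': normaliser = 0.4·0.4878 + 0.9·0.4390 + 0.1·0.0732; P(genus P) ≈ 0.3265, P(genus Q) ≈ 0.6612, P(genus R) ≈ 0.0122
After 'absent': normaliser = 0.4·0.3265 + 0.9·0.6612 + 0.1·0.0122; P(genus P) ≈ 0.1797, P(genus Q) ≈ 0.8186, P(genus R) ≈ 0.0017
After 'present': normaliser = 0.6·0.1797 + 0.1·0.8186 + 0.9·0.0017; P(genus P) ≈ 0.5639, P(genus Q) ≈ 0.4282, P(genus R) ≈ 0.0079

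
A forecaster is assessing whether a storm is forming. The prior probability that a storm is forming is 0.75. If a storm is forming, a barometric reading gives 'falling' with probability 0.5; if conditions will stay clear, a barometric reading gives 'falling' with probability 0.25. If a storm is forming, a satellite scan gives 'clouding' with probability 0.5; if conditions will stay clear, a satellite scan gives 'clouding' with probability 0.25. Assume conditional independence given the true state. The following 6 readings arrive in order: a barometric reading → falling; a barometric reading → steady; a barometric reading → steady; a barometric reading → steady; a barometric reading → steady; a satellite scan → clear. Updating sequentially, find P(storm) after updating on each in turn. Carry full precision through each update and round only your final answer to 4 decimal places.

0.4414

Apply Bayes' rule sequentially, carrying P(storm) forward.
After a barometric reading='falling': P(storm) = 0.5·0.7500 / (0.5·0.7500 + 0.25·0.2500) ≈ 0.8571
After a barometric reading='steady': P(storm) = 0.5·0.8571 / (0.5·0.8571 + 0.75·0.1429) ≈ 0.8000
After a barometric reading='steady': P(storm) = 0.5·0.8000 / (0.5·0.8000 + 0.75·0.2000) ≈ 0.7273
After a barometric reading='steady': P(storm) = 0.5·0.7273 / (0.5·0.7273 + 0.75·0.2727) ≈ 0.6400
After a barometric reading='steady': P(storm) = 0.5·0.6400 / (0.5·0.6400 + 0.75·0.3600) ≈ 0.5424
After a satellite scan='clear': P(storm) = 0.5·0.5424 / (0.5·0.5424 + 0.75·0.4576) ≈ 0.4414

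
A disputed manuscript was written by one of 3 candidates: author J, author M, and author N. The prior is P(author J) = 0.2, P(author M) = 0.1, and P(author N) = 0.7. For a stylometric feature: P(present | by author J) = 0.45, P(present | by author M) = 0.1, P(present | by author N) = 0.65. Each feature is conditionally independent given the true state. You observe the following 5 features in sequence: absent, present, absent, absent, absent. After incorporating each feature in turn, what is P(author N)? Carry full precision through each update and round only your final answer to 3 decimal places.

After 'absent': normaliser = 0.55·0.2000 + 0.9·0.1000 + 0.35·0.7000; P(author J) ≈ 0.2472, P(author M) ≈ 0.2022, P(author N) ≈ 0.5506
After 'present': normaliser = 0.45·0.2472 + 0.1·0.2022 + 0.65·0.5506; P(author J) ≈ 0.2273, P(author M) ≈ 0.0413, P(author N) ≈ 0.7313
After 'absent': normaliser = 0.55·0.2273 + 0.9·0.0413 + 0.35·0.7313; P(author J) ≈ 0.2990, P(author M) ≈ 0.0889, P(author N) ≈ 0.6121
After 'absent': normaliser = 0.55·0.2990 + 0.9·0.0889 + 0.35·0.6121; P(author J) ≈ 0.3585, P(author M) ≈ 0.1745, P(author N) ≈ 0.4670
After 'absent': normaliser = 0.55·0.3585 + 0.9·0.1745 + 0.35·0.4670; P(author J) ≈ 0.3808, P(author M) ≈ 0.3034, P(author N) ≈ 0.3157

0.316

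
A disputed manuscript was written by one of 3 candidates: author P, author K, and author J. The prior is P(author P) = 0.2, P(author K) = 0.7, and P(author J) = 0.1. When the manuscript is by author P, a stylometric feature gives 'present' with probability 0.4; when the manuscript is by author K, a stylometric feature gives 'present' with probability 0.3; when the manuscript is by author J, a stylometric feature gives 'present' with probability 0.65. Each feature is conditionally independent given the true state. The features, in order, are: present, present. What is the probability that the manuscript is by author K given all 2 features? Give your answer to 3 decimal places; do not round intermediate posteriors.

After 'present': normaliser = 0.4·0.2000 + 0.3·0.7000 + 0.65·0.1000; P(author P) ≈ 0.2254, P(author K) ≈ 0.5915, P(author J) ≈ 0.1831
After 'present': normaliser = 0.4·0.2254 + 0.3·0.5915 + 0.65·0.1831; P(author P) ≈ 0.2332, P(author K) ≈ 0.4590, P(author J) ≈ 0.3078

0.459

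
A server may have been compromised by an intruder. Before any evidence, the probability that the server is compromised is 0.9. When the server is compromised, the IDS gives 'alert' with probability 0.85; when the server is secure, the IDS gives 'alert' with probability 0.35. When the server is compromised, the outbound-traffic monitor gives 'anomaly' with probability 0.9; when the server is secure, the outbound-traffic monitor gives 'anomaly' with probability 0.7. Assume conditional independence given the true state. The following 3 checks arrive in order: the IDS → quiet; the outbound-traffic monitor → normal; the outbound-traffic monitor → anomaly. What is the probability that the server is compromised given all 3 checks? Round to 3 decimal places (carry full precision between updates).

After the IDS='quiet': P(compromised) = 0.15·0.9000 / (0.15·0.9000 + 0.65·0.1000) ≈ 0.6750
After the outbound-traffic monitor='normal': P(compromised) = 0.1·0.6750 / (0.1·0.6750 + 0.3·0.3250) ≈ 0.4091
After the outbound-traffic monitor='anomaly': P(compromised) = 0.9·0.4091 / (0.9·0.4091 + 0.7·0.5909) ≈ 0.4709

0.471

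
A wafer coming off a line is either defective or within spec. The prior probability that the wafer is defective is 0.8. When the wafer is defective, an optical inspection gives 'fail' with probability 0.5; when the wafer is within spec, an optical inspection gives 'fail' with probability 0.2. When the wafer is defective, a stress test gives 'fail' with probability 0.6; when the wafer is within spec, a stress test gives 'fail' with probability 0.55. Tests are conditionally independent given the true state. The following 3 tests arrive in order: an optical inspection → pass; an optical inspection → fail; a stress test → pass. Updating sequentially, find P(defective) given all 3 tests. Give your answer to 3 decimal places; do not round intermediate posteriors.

0.847

After an optical inspection='pass': P(defective) = 0.5·0.8000 / (0.5·0.8000 + 0.8·0.2000) ≈ 0.7143
After an optical inspection='fail': P(defective) = 0.5·0.7143 / (0.5·0.7143 + 0.2·0.2857) ≈ 0.8621
After a stress test='pass': P(defective) = 0.4·0.8621 / (0.4·0.8621 + 0.45·0.1379) ≈ 0.8475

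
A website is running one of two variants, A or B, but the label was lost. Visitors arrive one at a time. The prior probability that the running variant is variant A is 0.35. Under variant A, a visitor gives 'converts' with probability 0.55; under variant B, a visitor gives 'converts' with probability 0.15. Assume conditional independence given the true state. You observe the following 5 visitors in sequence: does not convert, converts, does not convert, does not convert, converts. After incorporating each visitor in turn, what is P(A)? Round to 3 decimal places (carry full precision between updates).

After 'does not convert': P(A) = 0.45·0.3500 / (0.45·0.3500 + 0.85·0.6500) ≈ 0.2218
After 'converts': P(A) = 0.55·0.2218 / (0.55·0.2218 + 0.15·0.7782) ≈ 0.5111
After 'does not convert': P(A) = 0.45·0.5111 / (0.45·0.5111 + 0.85·0.4889) ≈ 0.3562
After 'does not convert': P(A) = 0.45·0.3562 / (0.45·0.3562 + 0.85·0.6438) ≈ 0.2266
After 'converts': P(A) = 0.55·0.2266 / (0.55·0.2266 + 0.15·0.7734) ≈ 0.5179

0.518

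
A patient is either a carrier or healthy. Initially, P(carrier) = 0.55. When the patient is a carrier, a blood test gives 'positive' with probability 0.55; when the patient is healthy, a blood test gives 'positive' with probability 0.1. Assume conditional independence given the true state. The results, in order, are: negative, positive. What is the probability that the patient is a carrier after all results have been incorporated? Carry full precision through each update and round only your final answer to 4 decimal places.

0.7707

Each posterior becomes the prior for the next update.
After 'negative': P(carrier) = 0.45·0.5500 / (0.45·0.5500 + 0.9·0.4500) ≈ 0.3793
After 'positive': P(carrier) = 0.55·0.3793 / (0.55·0.3793 + 0.1·0.6207) ≈ 0.7707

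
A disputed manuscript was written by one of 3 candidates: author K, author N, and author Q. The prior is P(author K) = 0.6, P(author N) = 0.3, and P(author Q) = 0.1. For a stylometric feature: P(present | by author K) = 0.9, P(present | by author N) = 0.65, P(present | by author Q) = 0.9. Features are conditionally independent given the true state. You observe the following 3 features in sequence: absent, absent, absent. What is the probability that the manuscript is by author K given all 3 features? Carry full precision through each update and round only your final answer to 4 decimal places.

0.0442

After 'absent': normaliser = 0.1·0.6000 + 0.35·0.3000 + 0.1·0.1000; P(author K) ≈ 0.3429, P(author N) ≈ 0.6000, P(author Q) ≈ 0.0571
After 'absent': normaliser = 0.1·0.3429 + 0.35·0.6000 + 0.1·0.0571; P(author K) ≈ 0.1371, P(author N) ≈ 0.8400, P(author Q) ≈ 0.0229
After 'absent': normaliser = 0.1·0.1371 + 0.35·0.8400 + 0.1·0.0229; P(author K) ≈ 0.0442, P(author N) ≈ 0.9484, P(author Q) ≈ 0.0074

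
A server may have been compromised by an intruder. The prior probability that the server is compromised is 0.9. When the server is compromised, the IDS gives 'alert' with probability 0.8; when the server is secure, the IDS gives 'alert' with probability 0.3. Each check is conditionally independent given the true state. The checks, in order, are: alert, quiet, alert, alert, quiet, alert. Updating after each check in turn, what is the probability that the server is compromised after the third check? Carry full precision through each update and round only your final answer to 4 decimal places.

0.9481

After 'alert': P(compromised) = 0.8·0.9000 / (0.8·0.9000 + 0.3·0.1000) ≈ 0.9600
After 'quiet': P(compromised) = 0.2·0.9600 / (0.2·0.9600 + 0.7·0.0400) ≈ 0.8727
After 'alert': P(compromised) = 0.8·0.8727 / (0.8·0.8727 + 0.3·0.1273) ≈ 0.9481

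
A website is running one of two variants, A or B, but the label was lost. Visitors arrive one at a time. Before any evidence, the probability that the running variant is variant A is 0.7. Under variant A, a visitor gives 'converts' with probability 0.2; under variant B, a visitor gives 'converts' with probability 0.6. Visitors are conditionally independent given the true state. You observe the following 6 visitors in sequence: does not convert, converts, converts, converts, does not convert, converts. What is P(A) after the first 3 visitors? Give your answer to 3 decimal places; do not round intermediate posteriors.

After 'does not convert': P(A) = 0.8·0.7000 / (0.8·0.7000 + 0.4·0.3000) ≈ 0.8235
After 'converts': P(A) = 0.2·0.8235 / (0.2·0.8235 + 0.6·0.1765) ≈ 0.6087
After 'converts': P(A) = 0.2·0.6087 / (0.2·0.6087 + 0.6·0.3913) ≈ 0.3415

0.341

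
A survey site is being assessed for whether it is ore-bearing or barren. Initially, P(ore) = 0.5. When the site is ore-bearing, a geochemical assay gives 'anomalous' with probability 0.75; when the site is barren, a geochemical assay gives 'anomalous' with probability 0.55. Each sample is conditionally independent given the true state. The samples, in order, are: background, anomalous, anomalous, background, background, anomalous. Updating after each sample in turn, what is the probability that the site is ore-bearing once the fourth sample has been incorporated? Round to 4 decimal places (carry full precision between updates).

0.3646

Each posterior becomes the prior for the next update.
After 'background': P(ore) = 0.25·0.5000 / (0.25·0.5000 + 0.45·0.5000) ≈ 0.3571
After 'anomalous': P(ore) = 0.75·0.3571 / (0.75·0.3571 + 0.55·0.6429) ≈ 0.4310
After 'anomalous': P(ore) = 0.75·0.4310 / (0.75·0.4310 + 0.55·0.5690) ≈ 0.5081
After 'background': P(ore) = 0.25·0.5081 / (0.25·0.5081 + 0.45·0.4919) ≈ 0.3646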